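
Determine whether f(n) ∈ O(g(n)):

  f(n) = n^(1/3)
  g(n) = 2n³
True

f(n) = n^(1/3) is O(n^(1/3)), and g(n) = 2n³ is O(n³).
Since O(n^(1/3)) ⊆ O(n³) (f grows no faster than g), f(n) = O(g(n)) is true.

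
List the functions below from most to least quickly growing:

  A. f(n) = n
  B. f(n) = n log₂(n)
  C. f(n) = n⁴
C > B > A

Comparing growth rates:
C = n⁴ is O(n⁴)
B = n log₂(n) is O(n log n)
A = n is O(n)

Therefore, the order from fastest to slowest is: C > B > A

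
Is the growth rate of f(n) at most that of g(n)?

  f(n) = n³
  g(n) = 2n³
True

f(n) = n³ and g(n) = 2n³ are both O(n³).
Big-O permits equal growth rates (f ≤ c·g for some c), so f(n) = O(g(n)) is true.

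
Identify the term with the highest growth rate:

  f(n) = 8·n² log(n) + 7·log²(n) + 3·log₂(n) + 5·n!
5·n!

Looking at each term:
  - 8·n² log(n) is O(n² log n)
  - 7·log²(n) is O(log² n)
  - 3·log₂(n) is O(log n)
  - 5·n! is O(n!)

The term 5·n! (O(n!)) grows fastest and dominates all others.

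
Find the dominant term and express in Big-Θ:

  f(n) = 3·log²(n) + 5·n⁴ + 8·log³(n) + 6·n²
Θ(n⁴)

Order the terms by growth rate: 3·log²(n) ≺ 8·log³(n) ≺ 6·n² ≺ 5·n⁴.
The fastest-growing term 5·n⁴ dominates as n → ∞; dropping its constant factor gives Θ(n⁴).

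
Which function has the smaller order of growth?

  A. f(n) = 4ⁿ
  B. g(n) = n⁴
B

f(n) = 4ⁿ is O(4ⁿ), while g(n) = n⁴ is O(n⁴).
Since O(n⁴) grows slower than O(4ⁿ), g(n) is dominated.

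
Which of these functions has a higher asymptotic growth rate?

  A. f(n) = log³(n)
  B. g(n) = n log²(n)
B

f(n) = log³(n) is O(log³ n), while g(n) = n log²(n) is O(n log² n).
Since O(n log² n) grows faster than O(log³ n), g(n) dominates.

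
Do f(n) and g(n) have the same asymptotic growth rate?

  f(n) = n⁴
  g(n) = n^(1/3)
False

f(n) = n⁴ is O(n⁴), and g(n) = n^(1/3) is O(n^(1/3)).
Since they have different growth rates, f(n) = Θ(g(n)) is false.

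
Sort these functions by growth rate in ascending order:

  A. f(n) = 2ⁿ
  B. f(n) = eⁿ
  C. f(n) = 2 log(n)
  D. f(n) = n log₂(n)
C < D < A < B

Comparing growth rates:
C = 2 log(n) is O(log n)
D = n log₂(n) is O(n log n)
A = 2ⁿ is O(2ⁿ)
B = eⁿ is O(eⁿ)

Therefore, the order from slowest to fastest is: C < D < A < B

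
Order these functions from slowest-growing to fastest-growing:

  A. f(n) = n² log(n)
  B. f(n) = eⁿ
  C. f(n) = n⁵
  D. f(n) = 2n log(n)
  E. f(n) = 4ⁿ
D < A < C < B < E

Comparing growth rates:
D = 2n log(n) is O(n log n)
A = n² log(n) is O(n² log n)
C = n⁵ is O(n⁵)
B = eⁿ is O(eⁿ)
E = 4ⁿ is O(4ⁿ)

Therefore, the order from slowest to fastest is: D < A < C < B < E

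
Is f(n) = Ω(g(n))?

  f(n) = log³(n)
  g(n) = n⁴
False

f(n) = log³(n) is O(log³ n), and g(n) = n⁴ is O(n⁴).
Since O(log³ n) grows slower than O(n⁴), f(n) = Ω(g(n)) is false.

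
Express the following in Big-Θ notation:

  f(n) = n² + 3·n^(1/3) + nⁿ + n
Θ(nⁿ)

Order the terms by growth rate: 3·n^(1/3) ≺ n ≺ n² ≺ nⁿ.
The fastest-growing term nⁿ dominates as n → ∞; dropping its constant factor gives Θ(nⁿ).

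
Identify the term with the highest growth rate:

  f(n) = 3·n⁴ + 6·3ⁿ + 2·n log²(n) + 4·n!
4·n!

Looking at each term:
  - 3·n⁴ is O(n⁴)
  - 6·3ⁿ is O(3ⁿ)
  - 2·n log²(n) is O(n log² n)
  - 4·n! is O(n!)

The term 4·n! (O(n!)) grows fastest and dominates all others.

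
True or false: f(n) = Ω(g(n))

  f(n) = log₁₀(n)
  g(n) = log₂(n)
True

f(n) = log₁₀(n) and g(n) = log₂(n) are both O(log n).
Big-Ω permits equal growth rates (f ≥ c·g for some c > 0), so f(n) = Ω(g(n)) is true.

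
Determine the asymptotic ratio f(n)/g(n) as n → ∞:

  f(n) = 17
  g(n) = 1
17

Since 17 and 1 have the same growth rate (O(1)),
the ratio converges to a constant: 17.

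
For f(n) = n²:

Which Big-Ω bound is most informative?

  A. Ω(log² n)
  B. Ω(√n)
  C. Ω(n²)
C

f(n) = n² is Ω(n²).
All listed options are valid Big-Ω bounds (lower bounds),
but Ω(n²) is the tightest (largest valid bound).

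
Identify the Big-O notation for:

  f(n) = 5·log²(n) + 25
O(log² n)

The dominant term in 5·log²(n) + 25 is 5·log²(n), which is Θ(log² n).
Lower-order terms (25) are asymptotically negligible.
Constants are absorbed, so the tightest bound is O(log² n).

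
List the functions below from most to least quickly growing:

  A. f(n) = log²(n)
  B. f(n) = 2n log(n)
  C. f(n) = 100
B > A > C

Comparing growth rates:
B = 2n log(n) is O(n log n)
A = log²(n) is O(log² n)
C = 100 is O(1)

Therefore, the order from fastest to slowest is: B > A > C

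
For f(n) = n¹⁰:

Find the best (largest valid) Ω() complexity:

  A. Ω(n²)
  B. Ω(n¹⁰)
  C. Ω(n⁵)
B

f(n) = n¹⁰ is Ω(n¹⁰).
All listed options are valid Big-Ω bounds (lower bounds),
but Ω(n¹⁰) is the tightest (largest valid bound).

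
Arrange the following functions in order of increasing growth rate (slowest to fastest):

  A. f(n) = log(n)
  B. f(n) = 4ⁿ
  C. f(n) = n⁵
A < C < B

Comparing growth rates:
A = log(n) is O(log n)
C = n⁵ is O(n⁵)
B = 4ⁿ is O(4ⁿ)

Therefore, the order from slowest to fastest is: A < C < B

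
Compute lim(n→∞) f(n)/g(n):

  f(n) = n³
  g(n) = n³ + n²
1

Since n³ and n³ + n² have the same growth rate (O(n³)),
the ratio converges to a constant: 1.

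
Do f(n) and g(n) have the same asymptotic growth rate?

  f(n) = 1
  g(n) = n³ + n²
False

f(n) = 1 is O(1), and g(n) = n³ + n² is O(n³).
Since they have different growth rates, f(n) = Θ(g(n)) is false.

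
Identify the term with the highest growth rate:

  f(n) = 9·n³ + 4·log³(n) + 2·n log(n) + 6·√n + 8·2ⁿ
8·2ⁿ

Looking at each term:
  - 9·n³ is O(n³)
  - 4·log³(n) is O(log³ n)
  - 2·n log(n) is O(n log n)
  - 6·√n is O(√n)
  - 8·2ⁿ is O(2ⁿ)

The term 8·2ⁿ (O(2ⁿ)) grows fastest and dominates all others.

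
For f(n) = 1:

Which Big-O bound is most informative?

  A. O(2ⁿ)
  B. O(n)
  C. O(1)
C

f(n) = 1 is O(1).
All listed options are valid Big-O bounds (upper bounds),
but O(1) is the tightest (smallest valid bound).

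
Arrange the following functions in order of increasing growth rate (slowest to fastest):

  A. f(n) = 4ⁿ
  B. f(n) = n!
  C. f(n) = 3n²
C < A < B

Comparing growth rates:
C = 3n² is O(n²)
A = 4ⁿ is O(4ⁿ)
B = n! is O(n!)

Therefore, the order from slowest to fastest is: C < A < B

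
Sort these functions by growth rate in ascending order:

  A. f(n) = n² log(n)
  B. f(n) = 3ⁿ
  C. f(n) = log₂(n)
C < A < B

Comparing growth rates:
C = log₂(n) is O(log n)
A = n² log(n) is O(n² log n)
B = 3ⁿ is O(3ⁿ)

Therefore, the order from slowest to fastest is: C < A < B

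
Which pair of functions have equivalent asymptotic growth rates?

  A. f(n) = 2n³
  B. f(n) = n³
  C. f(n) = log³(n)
A and B

Examining each function:
  A. 2n³ is O(n³)
  B. n³ is O(n³)
  C. log³(n) is O(log³ n)

Functions A and B both have the same complexity class.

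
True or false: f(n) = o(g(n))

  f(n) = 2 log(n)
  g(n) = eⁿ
True

f(n) = 2 log(n) is O(log n), and g(n) = eⁿ is O(eⁿ).
Since O(log n) grows strictly slower than O(eⁿ), f(n) = o(g(n)) is true.
This means lim(n→∞) f(n)/g(n) = 0.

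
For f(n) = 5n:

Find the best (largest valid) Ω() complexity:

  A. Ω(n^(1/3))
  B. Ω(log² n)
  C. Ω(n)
C

f(n) = 5n is Ω(n).
All listed options are valid Big-Ω bounds (lower bounds),
but Ω(n) is the tightest (largest valid bound).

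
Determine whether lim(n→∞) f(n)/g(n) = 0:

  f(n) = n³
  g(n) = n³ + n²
False

f(n) = n³ is O(n³), and g(n) = n³ + n² is O(n³).
Since they have the same growth rate, f(n) = o(g(n)) is false.
(f = o(g) requires f to grow strictly slower, not equal.)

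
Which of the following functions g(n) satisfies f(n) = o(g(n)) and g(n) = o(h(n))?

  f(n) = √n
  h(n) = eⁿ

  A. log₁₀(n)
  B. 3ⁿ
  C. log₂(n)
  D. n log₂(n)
D

We need g(n) with √n = o(g(n)) and g(n) = o(eⁿ), i.e. O(√n) ≺ g ≺ O(eⁿ).
Check each option:
  A. log₁₀(n) — O(log n) does not grow strictly faster than f(n)
  B. 3ⁿ — O(3ⁿ) does not grow strictly slower than h(n)
  C. log₂(n) — O(log n) does not grow strictly faster than f(n)
  D. n log₂(n) — O(n log n) is strictly between O(√n) and O(eⁿ) ✓

Only option D (n log₂(n)) lies strictly between.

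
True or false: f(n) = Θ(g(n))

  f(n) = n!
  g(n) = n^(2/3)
False

f(n) = n! is O(n!), and g(n) = n^(2/3) is O(n^(2/3)).
Since they have different growth rates, f(n) = Θ(g(n)) is false.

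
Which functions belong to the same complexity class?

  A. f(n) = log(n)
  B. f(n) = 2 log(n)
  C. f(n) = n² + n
A and B

Examining each function:
  A. log(n) is O(log n)
  B. 2 log(n) is O(log n)
  C. n² + n is O(n²)

Functions A and B both have the same complexity class.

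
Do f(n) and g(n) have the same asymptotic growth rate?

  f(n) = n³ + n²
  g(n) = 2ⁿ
False

f(n) = n³ + n² is O(n³), and g(n) = 2ⁿ is O(2ⁿ).
Since they have different growth rates, f(n) = Θ(g(n)) is false.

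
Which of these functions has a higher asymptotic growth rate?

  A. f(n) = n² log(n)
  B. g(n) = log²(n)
A

f(n) = n² log(n) is O(n² log n), while g(n) = log²(n) is O(log² n).
Since O(n² log n) grows faster than O(log² n), f(n) dominates.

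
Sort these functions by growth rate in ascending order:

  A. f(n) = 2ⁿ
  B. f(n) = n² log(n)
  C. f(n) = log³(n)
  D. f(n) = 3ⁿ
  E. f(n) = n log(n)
C < E < B < A < D

Comparing growth rates:
C = log³(n) is O(log³ n)
E = n log(n) is O(n log n)
B = n² log(n) is O(n² log n)
A = 2ⁿ is O(2ⁿ)
D = 3ⁿ is O(3ⁿ)

Therefore, the order from slowest to fastest is: C < E < B < A < D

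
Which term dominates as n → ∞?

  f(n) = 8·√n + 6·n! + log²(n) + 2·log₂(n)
6·n!

Looking at each term:
  - 8·√n is O(√n)
  - 6·n! is O(n!)
  - log²(n) is O(log² n)
  - 2·log₂(n) is O(log n)

The term 6·n! (O(n!)) grows fastest and dominates all others.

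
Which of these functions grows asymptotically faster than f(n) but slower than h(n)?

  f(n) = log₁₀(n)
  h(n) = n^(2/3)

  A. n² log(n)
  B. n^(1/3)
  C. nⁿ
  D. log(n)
B

We need g(n) with log₁₀(n) = o(g(n)) and g(n) = o(n^(2/3)), i.e. O(log n) ≺ g ≺ O(n^(2/3)).
Check each option:
  A. n² log(n) — O(n² log n) does not grow strictly slower than h(n)
  B. n^(1/3) — O(n^(1/3)) is strictly between O(log n) and O(n^(2/3)) ✓
  C. nⁿ — O(nⁿ) does not grow strictly slower than h(n)
  D. log(n) — O(log n) does not grow strictly faster than f(n)

Only option B (n^(1/3)) lies strictly between.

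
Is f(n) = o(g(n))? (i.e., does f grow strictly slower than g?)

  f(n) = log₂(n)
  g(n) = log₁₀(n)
False

f(n) = log₂(n) is O(log n), and g(n) = log₁₀(n) is O(log n).
Since they have the same growth rate, f(n) = o(g(n)) is false.
(f = o(g) requires f to grow strictly slower, not equal.)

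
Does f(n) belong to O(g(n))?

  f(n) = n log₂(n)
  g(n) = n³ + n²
True

f(n) = n log₂(n) is O(n log n), and g(n) = n³ + n² is O(n³).
Since O(n log n) ⊆ O(n³) (f grows no faster than g), f(n) = O(g(n)) is true.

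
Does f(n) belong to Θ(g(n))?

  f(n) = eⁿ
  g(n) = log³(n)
False

f(n) = eⁿ is O(eⁿ), and g(n) = log³(n) is O(log³ n).
Since they have different growth rates, f(n) = Θ(g(n)) is false.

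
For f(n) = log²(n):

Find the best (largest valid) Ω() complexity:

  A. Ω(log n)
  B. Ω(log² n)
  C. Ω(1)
B

f(n) = log²(n) is Ω(log² n).
All listed options are valid Big-Ω bounds (lower bounds),
but Ω(log² n) is the tightest (largest valid bound).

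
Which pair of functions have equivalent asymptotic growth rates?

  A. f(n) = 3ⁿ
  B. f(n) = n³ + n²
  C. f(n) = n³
B and C

Examining each function:
  A. 3ⁿ is O(3ⁿ)
  B. n³ + n² is O(n³)
  C. n³ is O(n³)

Functions B and C both have the same complexity class.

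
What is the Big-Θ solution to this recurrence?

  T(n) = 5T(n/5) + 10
Θ(n)

Master Theorem: a = 5, b = 5, f(n) = 10.
Compute the critical exponent d = log₅(5) = 1.
Compare f(n) = Θ(1) against n^d:
  k = 0 < d = 1, so f(n) = O(n^(d-ε)) — Case 1.
  The recursion cost dominates: T(n) = Θ(n^d) = Θ(n).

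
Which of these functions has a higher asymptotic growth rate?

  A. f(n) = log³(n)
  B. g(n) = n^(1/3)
B

f(n) = log³(n) is O(log³ n), while g(n) = n^(1/3) is O(n^(1/3)).
Since O(n^(1/3)) grows faster than O(log³ n), g(n) dominates.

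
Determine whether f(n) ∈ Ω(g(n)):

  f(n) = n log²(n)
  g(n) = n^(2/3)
True

f(n) = n log²(n) is O(n log² n), and g(n) = n^(2/3) is O(n^(2/3)).
Since O(n log² n) grows at least as fast as O(n^(2/3)), f(n) = Ω(g(n)) is true.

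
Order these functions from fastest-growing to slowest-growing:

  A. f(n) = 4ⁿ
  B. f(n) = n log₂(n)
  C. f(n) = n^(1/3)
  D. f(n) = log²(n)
A > B > C > D

Comparing growth rates:
A = 4ⁿ is O(4ⁿ)
B = n log₂(n) is O(n log n)
C = n^(1/3) is O(n^(1/3))
D = log²(n) is O(log² n)

Therefore, the order from fastest to slowest is: A > B > C > D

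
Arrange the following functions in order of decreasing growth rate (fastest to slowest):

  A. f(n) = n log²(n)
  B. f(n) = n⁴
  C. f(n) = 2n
B > A > C

Comparing growth rates:
B = n⁴ is O(n⁴)
A = n log²(n) is O(n log² n)
C = 2n is O(n)

Therefore, the order from fastest to slowest is: B > A > C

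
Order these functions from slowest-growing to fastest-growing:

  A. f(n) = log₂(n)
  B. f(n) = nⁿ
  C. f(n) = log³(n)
A < C < B

Comparing growth rates:
A = log₂(n) is O(log n)
C = log³(n) is O(log³ n)
B = nⁿ is O(nⁿ)

Therefore, the order from slowest to fastest is: A < C < B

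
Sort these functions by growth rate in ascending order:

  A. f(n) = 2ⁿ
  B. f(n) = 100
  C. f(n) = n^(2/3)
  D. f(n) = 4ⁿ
B < C < A < D

Comparing growth rates:
B = 100 is O(1)
C = n^(2/3) is O(n^(2/3))
A = 2ⁿ is O(2ⁿ)
D = 4ⁿ is O(4ⁿ)

Therefore, the order from slowest to fastest is: B < C < A < D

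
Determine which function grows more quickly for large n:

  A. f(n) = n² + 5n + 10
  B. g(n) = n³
B

f(n) = n² + 5n + 10 is O(n²), while g(n) = n³ is O(n³).
Since O(n³) grows faster than O(n²), g(n) dominates.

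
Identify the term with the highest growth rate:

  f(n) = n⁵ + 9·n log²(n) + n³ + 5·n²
n⁵

Looking at each term:
  - n⁵ is O(n⁵)
  - 9·n log²(n) is O(n log² n)
  - n³ is O(n³)
  - 5·n² is O(n²)

The term n⁵ (O(n⁵)) grows fastest and dominates all others.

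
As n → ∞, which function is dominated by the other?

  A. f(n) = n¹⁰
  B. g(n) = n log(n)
B

f(n) = n¹⁰ is O(n¹⁰), while g(n) = n log(n) is O(n log n).
Since O(n log n) grows slower than O(n¹⁰), g(n) is dominated.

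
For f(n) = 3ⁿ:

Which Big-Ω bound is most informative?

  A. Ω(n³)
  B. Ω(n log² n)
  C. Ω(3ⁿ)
C

f(n) = 3ⁿ is Ω(3ⁿ).
All listed options are valid Big-Ω bounds (lower bounds),
but Ω(3ⁿ) is the tightest (largest valid bound).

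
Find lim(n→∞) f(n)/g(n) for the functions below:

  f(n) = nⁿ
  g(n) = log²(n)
∞

Since nⁿ (O(nⁿ)) grows faster than log²(n) (O(log² n)),
the ratio f(n)/g(n) → ∞ as n → ∞.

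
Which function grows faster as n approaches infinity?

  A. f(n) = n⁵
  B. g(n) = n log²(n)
A

f(n) = n⁵ is O(n⁵), while g(n) = n log²(n) is O(n log² n).
Since O(n⁵) grows faster than O(n log² n), f(n) dominates.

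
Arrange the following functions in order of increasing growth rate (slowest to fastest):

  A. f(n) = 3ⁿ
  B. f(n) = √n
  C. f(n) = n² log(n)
B < C < A

Comparing growth rates:
B = √n is O(√n)
C = n² log(n) is O(n² log n)
A = 3ⁿ is O(3ⁿ)

Therefore, the order from slowest to fastest is: B < C < A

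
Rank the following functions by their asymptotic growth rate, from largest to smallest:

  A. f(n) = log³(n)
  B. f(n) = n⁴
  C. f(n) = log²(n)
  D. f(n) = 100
B > A > C > D

Comparing growth rates:
B = n⁴ is O(n⁴)
A = log³(n) is O(log³ n)
C = log²(n) is O(log² n)
D = 100 is O(1)

Therefore, the order from fastest to slowest is: B > A > C > D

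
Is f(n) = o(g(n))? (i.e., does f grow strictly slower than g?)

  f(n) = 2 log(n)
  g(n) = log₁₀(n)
False

f(n) = 2 log(n) is O(log n), and g(n) = log₁₀(n) is O(log n).
Since they have the same growth rate, f(n) = o(g(n)) is false.
(f = o(g) requires f to grow strictly slower, not equal.)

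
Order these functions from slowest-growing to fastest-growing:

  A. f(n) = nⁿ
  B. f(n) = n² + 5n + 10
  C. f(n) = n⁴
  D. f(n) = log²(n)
D < B < C < A

Comparing growth rates:
D = log²(n) is O(log² n)
B = n² + 5n + 10 is O(n²)
C = n⁴ is O(n⁴)
A = nⁿ is O(nⁿ)

Therefore, the order from slowest to fastest is: D < B < C < A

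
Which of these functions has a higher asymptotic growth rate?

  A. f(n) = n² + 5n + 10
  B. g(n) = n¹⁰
B

f(n) = n² + 5n + 10 is O(n²), while g(n) = n¹⁰ is O(n¹⁰).
Since O(n¹⁰) grows faster than O(n²), g(n) dominates.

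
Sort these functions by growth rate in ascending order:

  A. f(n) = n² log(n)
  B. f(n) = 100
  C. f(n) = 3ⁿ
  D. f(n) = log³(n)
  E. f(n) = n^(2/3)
B < D < E < A < C

Comparing growth rates:
B = 100 is O(1)
D = log³(n) is O(log³ n)
E = n^(2/3) is O(n^(2/3))
A = n² log(n) is O(n² log n)
C = 3ⁿ is O(3ⁿ)

Therefore, the order from slowest to fastest is: B < D < E < A < C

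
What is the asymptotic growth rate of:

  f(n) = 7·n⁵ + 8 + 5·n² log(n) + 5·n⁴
Θ(n⁵)

Order the terms by growth rate: 8 ≺ 5·n² log(n) ≺ 5·n⁴ ≺ 7·n⁵.
The fastest-growing term 7·n⁵ dominates as n → ∞; dropping its constant factor gives Θ(n⁵).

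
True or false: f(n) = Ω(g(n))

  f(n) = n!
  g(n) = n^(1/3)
True

f(n) = n! is O(n!), and g(n) = n^(1/3) is O(n^(1/3)).
Since O(n!) grows at least as fast as O(n^(1/3)), f(n) = Ω(g(n)) is true.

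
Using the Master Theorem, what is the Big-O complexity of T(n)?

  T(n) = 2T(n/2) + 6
Θ(n)

Master Theorem: a = 2, b = 2, f(n) = 6.
Compute the critical exponent d = log₂(2) = 1.
Compare f(n) = Θ(1) against n^d:
  k = 0 < d = 1, so f(n) = O(n^(d-ε)) — Case 1.
  The recursion cost dominates: T(n) = Θ(n^d) = Θ(n).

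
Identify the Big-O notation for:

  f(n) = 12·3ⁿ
O(3ⁿ)

The dominant term in 12·3ⁿ is 12·3ⁿ, which is Θ(3ⁿ).
Constants are absorbed, so the tightest bound is O(3ⁿ).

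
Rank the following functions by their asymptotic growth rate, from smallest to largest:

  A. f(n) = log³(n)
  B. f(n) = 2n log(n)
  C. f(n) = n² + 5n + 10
A < B < C

Comparing growth rates:
A = log³(n) is O(log³ n)
B = 2n log(n) is O(n log n)
C = n² + 5n + 10 is O(n²)

Therefore, the order from slowest to fastest is: A < B < C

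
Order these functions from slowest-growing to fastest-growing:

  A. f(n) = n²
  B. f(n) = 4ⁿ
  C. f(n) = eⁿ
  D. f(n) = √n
D < A < C < B

Comparing growth rates:
D = √n is O(√n)
A = n² is O(n²)
C = eⁿ is O(eⁿ)
B = 4ⁿ is O(4ⁿ)

Therefore, the order from slowest to fastest is: D < A < C < B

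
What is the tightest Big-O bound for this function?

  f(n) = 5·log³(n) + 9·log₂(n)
O(log³ n)

The dominant term in 5·log³(n) + 9·log₂(n) is 5·log³(n), which is Θ(log³ n).
Lower-order terms (9·log₂(n)) are asymptotically negligible.
Constants are absorbed, so the tightest bound is O(log³ n).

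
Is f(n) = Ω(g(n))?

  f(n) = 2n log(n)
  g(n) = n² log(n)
False

f(n) = 2n log(n) is O(n log n), and g(n) = n² log(n) is O(n² log n).
Since O(n log n) grows slower than O(n² log n), f(n) = Ω(g(n)) is false.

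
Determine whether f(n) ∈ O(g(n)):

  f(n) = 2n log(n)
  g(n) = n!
True

f(n) = 2n log(n) is O(n log n), and g(n) = n! is O(n!).
Since O(n log n) ⊆ O(n!) (f grows no faster than g), f(n) = O(g(n)) is true.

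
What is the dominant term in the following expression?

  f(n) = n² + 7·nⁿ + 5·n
7·nⁿ

Looking at each term:
  - n² is O(n²)
  - 7·nⁿ is O(nⁿ)
  - 5·n is O(n)

The term 7·nⁿ (O(nⁿ)) grows fastest and dominates all others.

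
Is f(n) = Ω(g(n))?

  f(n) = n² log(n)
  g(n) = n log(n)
True

f(n) = n² log(n) is O(n² log n), and g(n) = n log(n) is O(n log n).
Since O(n² log n) grows at least as fast as O(n log n), f(n) = Ω(g(n)) is true.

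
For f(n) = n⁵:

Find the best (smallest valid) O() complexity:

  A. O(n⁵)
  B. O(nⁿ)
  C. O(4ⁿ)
A

f(n) = n⁵ is O(n⁵).
All listed options are valid Big-O bounds (upper bounds),
but O(n⁵) is the tightest (smallest valid bound).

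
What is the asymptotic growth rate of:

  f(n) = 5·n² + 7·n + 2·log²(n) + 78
Θ(n²)

Order the terms by growth rate: 78 ≺ 2·log²(n) ≺ 7·n ≺ 5·n².
The fastest-growing term 5·n² dominates as n → ∞; dropping its constant factor gives Θ(n²).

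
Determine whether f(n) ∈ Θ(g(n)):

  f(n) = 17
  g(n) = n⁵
False

f(n) = 17 is O(1), and g(n) = n⁵ is O(n⁵).
Since they have different growth rates, f(n) = Θ(g(n)) is false.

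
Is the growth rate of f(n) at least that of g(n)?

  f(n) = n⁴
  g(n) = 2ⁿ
False

f(n) = n⁴ is O(n⁴), and g(n) = 2ⁿ is O(2ⁿ).
Since O(n⁴) grows slower than O(2ⁿ), f(n) = Ω(g(n)) is false.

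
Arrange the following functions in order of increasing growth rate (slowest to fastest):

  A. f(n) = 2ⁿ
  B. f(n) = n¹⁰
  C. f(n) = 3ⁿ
B < A < C

Comparing growth rates:
B = n¹⁰ is O(n¹⁰)
A = 2ⁿ is O(2ⁿ)
C = 3ⁿ is O(3ⁿ)

Therefore, the order from slowest to fastest is: B < A < C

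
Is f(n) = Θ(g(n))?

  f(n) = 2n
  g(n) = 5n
True

f(n) = 2n and g(n) = 5n are both O(n).
Since they have the same asymptotic growth rate, f(n) = Θ(g(n)) is true.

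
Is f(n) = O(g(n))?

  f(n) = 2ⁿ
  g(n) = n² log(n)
False

f(n) = 2ⁿ is O(2ⁿ), and g(n) = n² log(n) is O(n² log n).
Since O(2ⁿ) grows faster than O(n² log n), f(n) = O(g(n)) is false.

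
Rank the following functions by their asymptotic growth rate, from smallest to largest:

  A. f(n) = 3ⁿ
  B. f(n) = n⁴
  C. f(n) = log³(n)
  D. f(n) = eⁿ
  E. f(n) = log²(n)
E < C < B < D < A

Comparing growth rates:
E = log²(n) is O(log² n)
C = log³(n) is O(log³ n)
B = n⁴ is O(n⁴)
D = eⁿ is O(eⁿ)
A = 3ⁿ is O(3ⁿ)

Therefore, the order from slowest to fastest is: E < C < B < D < A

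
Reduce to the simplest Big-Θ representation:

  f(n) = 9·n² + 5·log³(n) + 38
Θ(n²)

Order the terms by growth rate: 38 ≺ 5·log³(n) ≺ 9·n².
The fastest-growing term 9·n² dominates as n → ∞; dropping its constant factor gives Θ(n²).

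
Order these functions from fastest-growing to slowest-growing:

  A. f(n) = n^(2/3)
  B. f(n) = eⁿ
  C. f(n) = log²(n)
B > A > C

Comparing growth rates:
B = eⁿ is O(eⁿ)
A = n^(2/3) is O(n^(2/3))
C = log²(n) is O(log² n)

Therefore, the order from fastest to slowest is: B > A > C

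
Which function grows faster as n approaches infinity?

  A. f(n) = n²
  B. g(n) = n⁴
B

f(n) = n² is O(n²), while g(n) = n⁴ is O(n⁴).
Since O(n⁴) grows faster than O(n²), g(n) dominates.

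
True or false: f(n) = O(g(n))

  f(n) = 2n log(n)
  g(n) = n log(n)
True

f(n) = 2n log(n) and g(n) = n log(n) are both O(n log n).
Big-O permits equal growth rates (f ≤ c·g for some c), so f(n) = O(g(n)) is true.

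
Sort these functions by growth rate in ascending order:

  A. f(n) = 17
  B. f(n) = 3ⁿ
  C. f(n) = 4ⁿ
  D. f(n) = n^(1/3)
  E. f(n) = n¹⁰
A < D < E < B < C

Comparing growth rates:
A = 17 is O(1)
D = n^(1/3) is O(n^(1/3))
E = n¹⁰ is O(n¹⁰)
B = 3ⁿ is O(3ⁿ)
C = 4ⁿ is O(4ⁿ)

Therefore, the order from slowest to fastest is: A < D < E < B < C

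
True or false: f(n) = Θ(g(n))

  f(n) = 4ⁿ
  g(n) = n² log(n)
False

f(n) = 4ⁿ is O(4ⁿ), and g(n) = n² log(n) is O(n² log n).
Since they have different growth rates, f(n) = Θ(g(n)) is false.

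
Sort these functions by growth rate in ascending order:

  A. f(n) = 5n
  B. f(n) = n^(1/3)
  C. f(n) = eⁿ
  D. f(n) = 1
D < B < A < C

Comparing growth rates:
D = 1 is O(1)
B = n^(1/3) is O(n^(1/3))
A = 5n is O(n)
C = eⁿ is O(eⁿ)

Therefore, the order from slowest to fastest is: D < B < A < C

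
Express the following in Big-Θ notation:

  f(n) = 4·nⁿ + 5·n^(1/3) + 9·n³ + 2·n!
Θ(nⁿ)

Order the terms by growth rate: 5·n^(1/3) ≺ 9·n³ ≺ 2·n! ≺ 4·nⁿ.
The fastest-growing term 4·nⁿ dominates as n → ∞; dropping its constant factor gives Θ(nⁿ).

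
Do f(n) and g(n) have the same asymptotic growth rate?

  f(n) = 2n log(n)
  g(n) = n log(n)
True

f(n) = 2n log(n) and g(n) = n log(n) are both O(n log n).
Since they have the same asymptotic growth rate, f(n) = Θ(g(n)) is true.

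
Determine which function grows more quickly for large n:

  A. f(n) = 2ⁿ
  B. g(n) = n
A

f(n) = 2ⁿ is O(2ⁿ), while g(n) = n is O(n).
Since O(2ⁿ) grows faster than O(n), f(n) dominates.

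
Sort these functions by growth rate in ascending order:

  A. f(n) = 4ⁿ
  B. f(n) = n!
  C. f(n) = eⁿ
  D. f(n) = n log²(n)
D < C < A < B

Comparing growth rates:
D = n log²(n) is O(n log² n)
C = eⁿ is O(eⁿ)
A = 4ⁿ is O(4ⁿ)
B = n! is O(n!)

Therefore, the order from slowest to fastest is: D < C < A < B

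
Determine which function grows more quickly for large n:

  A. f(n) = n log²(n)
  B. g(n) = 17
A

f(n) = n log²(n) is O(n log² n), while g(n) = 17 is O(1).
Since O(n log² n) grows faster than O(1), f(n) dominates.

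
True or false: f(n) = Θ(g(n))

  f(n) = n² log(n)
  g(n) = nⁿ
False

f(n) = n² log(n) is O(n² log n), and g(n) = nⁿ is O(nⁿ).
Since they have different growth rates, f(n) = Θ(g(n)) is false.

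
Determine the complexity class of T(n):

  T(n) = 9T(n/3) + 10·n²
Θ(n² log n)

Master Theorem: a = 9, b = 3, f(n) = 10·n².
Compute the critical exponent d = log₃(9) = 2.
Compare f(n) = Θ(n²) against n^d:
  k = 2 = d, so f(n) = Θ(n^d) — Case 2.
  Work is balanced across levels: T(n) = Θ(n^d log n) = Θ(n² log n).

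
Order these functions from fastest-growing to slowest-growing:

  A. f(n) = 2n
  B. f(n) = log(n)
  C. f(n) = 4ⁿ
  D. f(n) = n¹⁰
C > D > A > B

Comparing growth rates:
C = 4ⁿ is O(4ⁿ)
D = n¹⁰ is O(n¹⁰)
A = 2n is O(n)
B = log(n) is O(log n)

Therefore, the order from fastest to slowest is: C > D > A > B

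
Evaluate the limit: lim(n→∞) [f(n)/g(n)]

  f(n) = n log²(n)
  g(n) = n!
0

Since n log²(n) (O(n log² n)) grows slower than n! (O(n!)),
the ratio f(n)/g(n) → 0 as n → ∞.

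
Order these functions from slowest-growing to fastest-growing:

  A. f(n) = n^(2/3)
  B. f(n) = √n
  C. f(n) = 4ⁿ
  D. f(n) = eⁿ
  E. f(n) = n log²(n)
B < A < E < D < C

Comparing growth rates:
B = √n is O(√n)
A = n^(2/3) is O(n^(2/3))
E = n log²(n) is O(n log² n)
D = eⁿ is O(eⁿ)
C = 4ⁿ is O(4ⁿ)

Therefore, the order from slowest to fastest is: B < A < E < D < C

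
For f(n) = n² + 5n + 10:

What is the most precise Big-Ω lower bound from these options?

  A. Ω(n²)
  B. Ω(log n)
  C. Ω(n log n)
A

f(n) = n² + 5n + 10 is Ω(n²).
All listed options are valid Big-Ω bounds (lower bounds),
but Ω(n²) is the tightest (largest valid bound).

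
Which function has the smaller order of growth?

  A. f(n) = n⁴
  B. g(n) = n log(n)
B

f(n) = n⁴ is O(n⁴), while g(n) = n log(n) is O(n log n).
Since O(n log n) grows slower than O(n⁴), g(n) is dominated.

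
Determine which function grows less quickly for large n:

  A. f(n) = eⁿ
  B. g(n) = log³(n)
B

f(n) = eⁿ is O(eⁿ), while g(n) = log³(n) is O(log³ n).
Since O(log³ n) grows slower than O(eⁿ), g(n) is dominated.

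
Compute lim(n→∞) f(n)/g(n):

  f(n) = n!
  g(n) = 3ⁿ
∞

Since n! (O(n!)) grows faster than 3ⁿ (O(3ⁿ)),
the ratio f(n)/g(n) → ∞ as n → ∞.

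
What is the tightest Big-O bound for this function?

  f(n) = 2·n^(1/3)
O(n^(1/3))

The dominant term in 2·n^(1/3) is 2·n^(1/3), which is Θ(n^(1/3)).
Constants are absorbed, so the tightest bound is O(n^(1/3)).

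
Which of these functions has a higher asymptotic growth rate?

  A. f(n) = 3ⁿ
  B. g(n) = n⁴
A

f(n) = 3ⁿ is O(3ⁿ), while g(n) = n⁴ is O(n⁴).
Since O(3ⁿ) grows faster than O(n⁴), f(n) dominates.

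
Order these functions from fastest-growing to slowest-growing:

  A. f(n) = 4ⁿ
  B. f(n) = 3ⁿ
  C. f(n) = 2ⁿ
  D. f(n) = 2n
A > B > C > D

Comparing growth rates:
A = 4ⁿ is O(4ⁿ)
B = 3ⁿ is O(3ⁿ)
C = 2ⁿ is O(2ⁿ)
D = 2n is O(n)

Therefore, the order from fastest to slowest is: A > B > C > D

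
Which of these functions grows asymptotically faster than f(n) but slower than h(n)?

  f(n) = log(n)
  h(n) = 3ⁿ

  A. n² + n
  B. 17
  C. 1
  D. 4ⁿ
A

We need g(n) with log(n) = o(g(n)) and g(n) = o(3ⁿ), i.e. O(log n) ≺ g ≺ O(3ⁿ).
Check each option:
  A. n² + n — O(n²) is strictly between O(log n) and O(3ⁿ) ✓
  B. 17 — O(1) does not grow strictly faster than f(n)
  C. 1 — O(1) does not grow strictly faster than f(n)
  D. 4ⁿ — O(4ⁿ) does not grow strictly slower than h(n)

Only option A (n² + n) lies strictly between.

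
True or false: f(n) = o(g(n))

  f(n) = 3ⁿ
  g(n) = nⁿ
True

f(n) = 3ⁿ is O(3ⁿ), and g(n) = nⁿ is O(nⁿ).
Since O(3ⁿ) grows strictly slower than O(nⁿ), f(n) = o(g(n)) is true.
This means lim(n→∞) f(n)/g(n) = 0.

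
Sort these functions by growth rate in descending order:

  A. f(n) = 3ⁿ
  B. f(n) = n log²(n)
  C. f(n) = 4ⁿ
C > A > B

Comparing growth rates:
C = 4ⁿ is O(4ⁿ)
A = 3ⁿ is O(3ⁿ)
B = n log²(n) is O(n log² n)

Therefore, the order from fastest to slowest is: C > A > B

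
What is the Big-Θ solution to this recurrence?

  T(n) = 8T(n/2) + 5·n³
Θ(n³ log n)

Master Theorem: a = 8, b = 2, f(n) = 5·n³.
Compute the critical exponent d = log₂(8) = 3.
Compare f(n) = Θ(n³) against n^d:
  k = 3 = d, so f(n) = Θ(n^d) — Case 2.
  Work is balanced across levels: T(n) = Θ(n^d log n) = Θ(n³ log n).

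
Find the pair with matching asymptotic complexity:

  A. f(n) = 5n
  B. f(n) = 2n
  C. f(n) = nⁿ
A and B

Examining each function:
  A. 5n is O(n)
  B. 2n is O(n)
  C. nⁿ is O(nⁿ)

Functions A and B both have the same complexity class.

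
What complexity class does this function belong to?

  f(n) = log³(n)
O(log³ n)

The dominant term in log³(n) is log³(n), which is Θ(log³ n).
Constants are absorbed, so the tightest bound is O(log³ n).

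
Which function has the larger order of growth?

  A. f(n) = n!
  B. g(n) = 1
A

f(n) = n! is O(n!), while g(n) = 1 is O(1).
Since O(n!) grows faster than O(1), f(n) dominates.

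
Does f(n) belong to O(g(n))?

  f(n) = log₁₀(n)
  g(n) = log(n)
True

f(n) = log₁₀(n) and g(n) = log(n) are both O(log n).
Big-O permits equal growth rates (f ≤ c·g for some c), so f(n) = O(g(n)) is true.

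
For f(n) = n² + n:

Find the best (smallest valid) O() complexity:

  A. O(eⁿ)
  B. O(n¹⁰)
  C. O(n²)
C

f(n) = n² + n is O(n²).
All listed options are valid Big-O bounds (upper bounds),
but O(n²) is the tightest (smallest valid bound).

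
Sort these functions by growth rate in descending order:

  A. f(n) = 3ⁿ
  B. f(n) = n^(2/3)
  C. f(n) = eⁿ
A > C > B

Comparing growth rates:
A = 3ⁿ is O(3ⁿ)
C = eⁿ is O(eⁿ)
B = n^(2/3) is O(n^(2/3))

Therefore, the order from fastest to slowest is: A > C > B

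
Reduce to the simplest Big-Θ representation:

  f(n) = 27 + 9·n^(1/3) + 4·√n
Θ(√n)

Order the terms by growth rate: 27 ≺ 9·n^(1/3) ≺ 4·√n.
The fastest-growing term 4·√n dominates as n → ∞; dropping its constant factor gives Θ(√n).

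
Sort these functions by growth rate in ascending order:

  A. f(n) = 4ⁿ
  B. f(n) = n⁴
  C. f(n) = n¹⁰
B < C < A

Comparing growth rates:
B = n⁴ is O(n⁴)
C = n¹⁰ is O(n¹⁰)
A = 4ⁿ is O(4ⁿ)

Therefore, the order from slowest to fastest is: B < C < A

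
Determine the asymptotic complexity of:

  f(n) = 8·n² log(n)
O(n² log n)

The dominant term in 8·n² log(n) is 8·n² log(n), which is Θ(n² log n).
Constants are absorbed, so the tightest bound is O(n² log n).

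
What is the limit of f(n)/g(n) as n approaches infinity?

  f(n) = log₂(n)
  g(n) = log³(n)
0

Since log₂(n) (O(log n)) grows slower than log³(n) (O(log³ n)),
the ratio f(n)/g(n) → 0 as n → ∞.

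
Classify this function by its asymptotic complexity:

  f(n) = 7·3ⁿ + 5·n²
O(3ⁿ)

The dominant term in 7·3ⁿ + 5·n² is 7·3ⁿ, which is Θ(3ⁿ).
Lower-order terms (5·n²) are asymptotically negligible.
Constants are absorbed, so the tightest bound is O(3ⁿ).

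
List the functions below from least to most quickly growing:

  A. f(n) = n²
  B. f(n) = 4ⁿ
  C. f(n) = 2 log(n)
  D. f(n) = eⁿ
C < A < D < B

Comparing growth rates:
C = 2 log(n) is O(log n)
A = n² is O(n²)
D = eⁿ is O(eⁿ)
B = 4ⁿ is O(4ⁿ)

Therefore, the order from slowest to fastest is: C < A < D < B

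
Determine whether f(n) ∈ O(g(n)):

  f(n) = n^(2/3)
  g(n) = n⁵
True

f(n) = n^(2/3) is O(n^(2/3)), and g(n) = n⁵ is O(n⁵).
Since O(n^(2/3)) ⊆ O(n⁵) (f grows no faster than g), f(n) = O(g(n)) is true.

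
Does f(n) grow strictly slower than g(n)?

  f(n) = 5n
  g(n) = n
False

f(n) = 5n is O(n), and g(n) = n is O(n).
Since they have the same growth rate, f(n) = o(g(n)) is false.
(f = o(g) requires f to grow strictly slower, not equal.)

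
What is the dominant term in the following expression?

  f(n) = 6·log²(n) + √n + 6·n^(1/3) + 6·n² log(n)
6·n² log(n)

Looking at each term:
  - 6·log²(n) is O(log² n)
  - √n is O(√n)
  - 6·n^(1/3) is O(n^(1/3))
  - 6·n² log(n) is O(n² log n)

The term 6·n² log(n) (O(n² log n)) grows fastest and dominates all others.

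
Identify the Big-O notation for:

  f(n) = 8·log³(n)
O(log³ n)

The dominant term in 8·log³(n) is 8·log³(n), which is Θ(log³ n).
Constants are absorbed, so the tightest bound is O(log³ n).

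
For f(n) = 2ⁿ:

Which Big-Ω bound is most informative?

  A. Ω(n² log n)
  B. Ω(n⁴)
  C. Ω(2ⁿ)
C

f(n) = 2ⁿ is Ω(2ⁿ).
All listed options are valid Big-Ω bounds (lower bounds),
but Ω(2ⁿ) is the tightest (largest valid bound).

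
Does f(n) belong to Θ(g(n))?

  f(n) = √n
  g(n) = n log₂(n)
False

f(n) = √n is O(√n), and g(n) = n log₂(n) is O(n log n).
Since they have different growth rates, f(n) = Θ(g(n)) is false.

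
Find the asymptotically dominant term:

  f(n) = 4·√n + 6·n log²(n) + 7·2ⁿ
7·2ⁿ

Looking at each term:
  - 4·√n is O(√n)
  - 6·n log²(n) is O(n log² n)
  - 7·2ⁿ is O(2ⁿ)

The term 7·2ⁿ (O(2ⁿ)) grows fastest and dominates all others.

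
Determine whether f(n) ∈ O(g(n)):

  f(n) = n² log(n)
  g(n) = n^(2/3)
False

f(n) = n² log(n) is O(n² log n), and g(n) = n^(2/3) is O(n^(2/3)).
Since O(n² log n) grows faster than O(n^(2/3)), f(n) = O(g(n)) is false.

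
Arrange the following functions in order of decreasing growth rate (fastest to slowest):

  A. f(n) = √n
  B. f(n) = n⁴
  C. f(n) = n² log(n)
B > C > A

Comparing growth rates:
B = n⁴ is O(n⁴)
C = n² log(n) is O(n² log n)
A = √n is O(√n)

Therefore, the order from fastest to slowest is: B > C > A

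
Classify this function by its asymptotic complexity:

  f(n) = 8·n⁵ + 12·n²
O(n⁵)

The dominant term in 8·n⁵ + 12·n² is 8·n⁵, which is Θ(n⁵).
Lower-order terms (12·n²) are asymptotically negligible.
Constants are absorbed, so the tightest bound is O(n⁵).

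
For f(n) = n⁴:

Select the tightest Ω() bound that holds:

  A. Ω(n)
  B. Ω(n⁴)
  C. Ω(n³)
B

f(n) = n⁴ is Ω(n⁴).
All listed options are valid Big-Ω bounds (lower bounds),
but Ω(n⁴) is the tightest (largest valid bound).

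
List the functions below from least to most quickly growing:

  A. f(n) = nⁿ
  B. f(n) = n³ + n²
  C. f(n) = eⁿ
B < C < A

Comparing growth rates:
B = n³ + n² is O(n³)
C = eⁿ is O(eⁿ)
A = nⁿ is O(nⁿ)

Therefore, the order from slowest to fastest is: B < C < A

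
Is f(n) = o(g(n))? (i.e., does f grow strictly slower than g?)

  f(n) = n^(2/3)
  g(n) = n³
True

f(n) = n^(2/3) is O(n^(2/3)), and g(n) = n³ is O(n³).
Since O(n^(2/3)) grows strictly slower than O(n³), f(n) = o(g(n)) is true.
This means lim(n→∞) f(n)/g(n) = 0.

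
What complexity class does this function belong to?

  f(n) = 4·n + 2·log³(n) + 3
O(n)

The dominant term in 4·n + 2·log³(n) + 3 is 4·n, which is Θ(n).
Lower-order terms (2·log³(n), 3) are asymptotically negligible.
Constants are absorbed, so the tightest bound is O(n).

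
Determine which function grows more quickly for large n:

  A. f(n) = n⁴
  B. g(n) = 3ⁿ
B

f(n) = n⁴ is O(n⁴), while g(n) = 3ⁿ is O(3ⁿ).
Since O(3ⁿ) grows faster than O(n⁴), g(n) dominates.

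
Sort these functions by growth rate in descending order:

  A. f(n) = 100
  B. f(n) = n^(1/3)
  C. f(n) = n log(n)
C > B > A

Comparing growth rates:
C = n log(n) is O(n log n)
B = n^(1/3) is O(n^(1/3))
A = 100 is O(1)

Therefore, the order from fastest to slowest is: C > B > A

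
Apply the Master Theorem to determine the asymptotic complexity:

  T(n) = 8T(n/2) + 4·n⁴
Θ(n⁴)

Master Theorem: a = 8, b = 2, f(n) = 4·n⁴.
Compute the critical exponent d = log₂(8) = 3.
Compare f(n) = Θ(n⁴) against n^d:
  k = 4 > d = 3, so f(n) = Ω(n^(d+ε)) — Case 3.
  Regularity: a·(n/b)^4/n^4 = a/b^4 = 8/16 < 1 ✓.
  The top-level work dominates: T(n) = Θ(f(n)) = Θ(n⁴).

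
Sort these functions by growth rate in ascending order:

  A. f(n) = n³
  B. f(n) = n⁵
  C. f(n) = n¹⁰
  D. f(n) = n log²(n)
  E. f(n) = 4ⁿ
D < A < B < C < E

Comparing growth rates:
D = n log²(n) is O(n log² n)
A = n³ is O(n³)
B = n⁵ is O(n⁵)
C = n¹⁰ is O(n¹⁰)
E = 4ⁿ is O(4ⁿ)

Therefore, the order from slowest to fastest is: D < A < B < C < E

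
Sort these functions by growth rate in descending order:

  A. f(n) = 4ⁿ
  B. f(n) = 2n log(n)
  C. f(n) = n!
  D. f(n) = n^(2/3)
C > A > B > D

Comparing growth rates:
C = n! is O(n!)
A = 4ⁿ is O(4ⁿ)
B = 2n log(n) is O(n log n)
D = n^(2/3) is O(n^(2/3))

Therefore, the order from fastest to slowest is: C > A > B > D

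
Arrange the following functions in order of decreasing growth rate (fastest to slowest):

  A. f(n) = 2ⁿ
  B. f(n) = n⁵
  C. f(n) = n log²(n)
A > B > C

Comparing growth rates:
A = 2ⁿ is O(2ⁿ)
B = n⁵ is O(n⁵)
C = n log²(n) is O(n log² n)

Therefore, the order from fastest to slowest is: A > B > C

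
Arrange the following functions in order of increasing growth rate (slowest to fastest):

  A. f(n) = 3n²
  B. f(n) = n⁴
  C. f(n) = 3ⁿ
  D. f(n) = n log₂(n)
D < A < B < C

Comparing growth rates:
D = n log₂(n) is O(n log n)
A = 3n² is O(n²)
B = n⁴ is O(n⁴)
C = 3ⁿ is O(3ⁿ)

Therefore, the order from slowest to fastest is: D < A < B < C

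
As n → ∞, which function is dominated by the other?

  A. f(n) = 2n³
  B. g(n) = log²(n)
B

f(n) = 2n³ is O(n³), while g(n) = log²(n) is O(log² n).
Since O(log² n) grows slower than O(n³), g(n) is dominated.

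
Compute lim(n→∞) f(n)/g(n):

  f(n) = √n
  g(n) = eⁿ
0

Since √n (O(√n)) grows slower than eⁿ (O(eⁿ)),
the ratio f(n)/g(n) → 0 as n → ∞.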